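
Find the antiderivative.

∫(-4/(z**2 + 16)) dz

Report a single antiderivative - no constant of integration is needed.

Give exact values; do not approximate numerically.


Answer: -atan(z/4).


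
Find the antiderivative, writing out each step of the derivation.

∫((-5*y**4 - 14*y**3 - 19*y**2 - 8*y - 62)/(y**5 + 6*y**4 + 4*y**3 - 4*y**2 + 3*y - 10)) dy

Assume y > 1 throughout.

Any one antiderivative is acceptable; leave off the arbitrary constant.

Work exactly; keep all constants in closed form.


Step 1. Decompose ∫((-5*y**4 - 14*y**3 - 19*y**2 - 8*y - 62)/(y**5 + 6*y**4 + 4*y**3 - 4*y**2 + 3*y - 10)) dy by partial fractions, (-5*y**4 - 14*y**3 - 19*y**2 - 8*y - 62)/(y**5 + 6*y**4 + 4*y**3 - 4*y**2 + 3*y - 10) = 3/(y**2 + 1) - 4/(y + 5) + 2/(y + 2) - 3/(y - 1): now ∫(-3/(y - 1)) dy + ∫(2/(y + 2)) dy + ∫(-4/(y + 5)) dy + ∫(3/(y**2 + 1)) dy.
Step 2. Evaluate the standard form [assuming y > 1]: now -3*log(y - 1) + ∫(2/(y + 2)) dy + ∫(-4/(y + 5)) dy + ∫(3/(y**2 + 1)) dy.
Step 3. Evaluate the standard form [assuming y > -5]: now -3*log(y - 1) - 4*log(y + 5) + ∫(2/(y + 2)) dy + ∫(3/(y**2 + 1)) dy.
Step 4. Evaluate the standard form [assuming y > -2]: now -3*log(y - 1) + 2*log(y + 2) - 4*log(y + 5) + ∫(3/(y**2 + 1)) dy.
Step 5. Evaluate the standard form: now -3*log(y - 1) + 2*log(y + 2) - 4*log(y + 5) + 3*atan(y).
Answer: -3*log(y - 1) + 2*log(y + 2) - 4*log(y + 5) + 3*atan(y).


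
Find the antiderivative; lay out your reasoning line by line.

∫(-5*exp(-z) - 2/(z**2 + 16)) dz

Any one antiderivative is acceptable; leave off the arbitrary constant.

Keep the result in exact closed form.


Step 1. Rewrite: now ∫(-2/(z**2 + 16)) dz + ∫(-5*exp(-z)) dz.
Step 2. Evaluate the standard form: now ∫(-2/(z**2 + 16)) dz + 5*exp(-z).
Step 3. Evaluate the standard form: now -atan(z/4)/2 + 5*exp(-z).
Answer: -atan(z/4)/2 + 5*exp(-z).


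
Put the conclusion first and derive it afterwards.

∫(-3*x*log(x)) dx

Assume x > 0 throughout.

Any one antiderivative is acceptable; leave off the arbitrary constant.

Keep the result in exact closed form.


The answer is -3*x**2*log(x)/2 + 3*x**2/4.
Step 1. Integrate ∫(-3*x*log(x)) dx by parts with u = log(x), dv = (-3*x) dx, so v = -3*x**2/2 [assuming x > 0]: now -3*x**2*log(x)/2 + ∫(3*x/2) dx.
Step 2. Evaluate the standard form: now -3*x**2*log(x)/2 + 3*x**2/4.
Answer: -3*x**2*log(x)/2 + 3*x**2/4.


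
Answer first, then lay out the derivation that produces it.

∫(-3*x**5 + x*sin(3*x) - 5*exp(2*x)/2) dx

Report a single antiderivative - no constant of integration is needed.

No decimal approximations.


The answer is -x**6/2 - x*cos(3*x)/3 - 5*exp(2*x)/4 + sin(3*x)/9.
Step 1. Rewrite: now ∫(-3*x**5) dx + ∫(x*sin(3*x)) dx + ∫(-5*exp(2*x)/2) dx.
Step 2. Evaluate the standard form: now -x**6/2 + ∫(x*sin(3*x)) dx + ∫(-5*exp(2*x)/2) dx.
Step 3. Evaluate the standard form: now -x**6/2 - 5*exp(2*x)/4 + ∫(x*sin(3*x)) dx.
Step 4. Integrate ∫(x*sin(3*x)) dx by parts with u = x, dv = (sin(3*x)) dx, so v = -cos(3*x)/3: now -x**6/2 - x*cos(3*x)/3 - 5*exp(2*x)/4 + ∫(cos(3*x)/3) dx.
Step 5. Evaluate the standard form: now -x**6/2 - x*cos(3*x)/3 - 5*exp(2*x)/4 + sin(3*x)/9.
Answer: -x**6/2 - x*cos(3*x)/3 - 5*exp(2*x)/4 + sin(3*x)/9.


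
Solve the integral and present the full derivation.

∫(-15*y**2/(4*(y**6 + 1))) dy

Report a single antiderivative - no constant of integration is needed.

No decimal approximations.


Step 1. Substitute u = y**3, turning ∫(-15*y**2/(4*(y**6 + 1))) dy into ∫(-5/(4*(u**2 + 1))) du: now ∫(-5/(4*(u**2 + 1))) du.
Step 2. Evaluate the standard form: now -5*atan(u)/4.
Step 3. Substitute back u = y**3: now -5*atan(y**3)/4.
Answer: -5*atan(y**3)/4.


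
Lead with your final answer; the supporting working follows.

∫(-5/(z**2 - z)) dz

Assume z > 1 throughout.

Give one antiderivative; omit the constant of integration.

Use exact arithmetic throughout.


The answer is 5*log(z) - 5*log(z - 1).
Step 1. Decompose ∫(-5/(z**2 - z)) dz by partial fractions, -5/(z**2 - z) = -5/(z - 1) + 5/z: now ∫(5/z) dz + ∫(-5/(z - 1)) dz.
Step 2. Evaluate the standard form [assuming z > 0]: now 5*log(z) + ∫(-5/(z - 1)) dz.
Step 3. Evaluate the standard form [assuming z > 1]: now 5*log(z) - 5*log(z - 1).
Answer: 5*log(z) - 5*log(z - 1).


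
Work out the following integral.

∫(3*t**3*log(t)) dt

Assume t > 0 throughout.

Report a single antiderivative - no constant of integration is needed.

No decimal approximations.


Answer: 3*t**4*log(t)/4 - 3*t**4/16.


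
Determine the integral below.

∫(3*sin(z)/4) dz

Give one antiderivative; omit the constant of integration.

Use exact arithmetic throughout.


Answer: -3*cos(z)/4.


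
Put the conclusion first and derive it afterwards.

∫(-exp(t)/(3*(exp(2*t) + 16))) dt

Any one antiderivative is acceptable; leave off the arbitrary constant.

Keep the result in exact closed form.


The answer is -atan(exp(t)/4)/12.
Step 1. Substitute u = exp(t), turning ∫(-exp(t)/(3*(exp(2*t) + 16))) dt into ∫(-1/(3*(u**2 + 16))) du: now ∫(-1/(3*(u**2 + 16))) du.
Step 2. Evaluate the standard form: now -atan(u/4)/12.
Step 3. Substitute back u = exp(t): now -atan(exp(t)/4)/12.
Answer: -atan(exp(t)/4)/12.


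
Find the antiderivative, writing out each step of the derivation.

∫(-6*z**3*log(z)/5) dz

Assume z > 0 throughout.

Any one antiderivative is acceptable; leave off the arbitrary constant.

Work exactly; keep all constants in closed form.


Step 1. Integrate ∫(-6*z**3*log(z)/5) dz by parts with u = log(z), dv = (-6*z**3/5) dz, so v = -3*z**4/10 [assuming z > 0]: now -3*z**4*log(z)/10 + ∫(3*z**3/10) dz.
Step 2. Evaluate the standard form: now -3*z**4*log(z)/10 + 3*z**4/40.
Answer: -3*z**4*log(z)/10 + 3*z**4/40.


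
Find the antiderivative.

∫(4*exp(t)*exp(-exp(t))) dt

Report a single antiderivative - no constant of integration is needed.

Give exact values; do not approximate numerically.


Answer: -4*exp(-exp(t)).


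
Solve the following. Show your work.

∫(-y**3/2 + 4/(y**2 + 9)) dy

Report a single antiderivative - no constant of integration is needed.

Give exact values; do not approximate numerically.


Step 1. Rewrite: now ∫(-y**3/2) dy + ∫(4/(y**2 + 9)) dy.
Step 2. Evaluate the standard form: now 4*atan(y/3)/3 + ∫(-y**3/2) dy.
Step 3. Evaluate the standard form: now -y**4/8 + 4*atan(y/3)/3.
Answer: -y**4/8 + 4*atan(y/3)/3.


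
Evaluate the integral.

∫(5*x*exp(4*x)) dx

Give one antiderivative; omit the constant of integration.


Answer: 5*x*exp(4*x)/4 - 5*exp(4*x)/16.


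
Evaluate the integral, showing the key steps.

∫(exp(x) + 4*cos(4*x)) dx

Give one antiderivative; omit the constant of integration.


Step 1. Rewrite: now ∫(exp(x)) dx + ∫(4*cos(4*x)) dx.
Step 2. Evaluate the standard form: now sin(4*x) + ∫(exp(x)) dx.
Step 3. Evaluate the standard form: now exp(x) + sin(4*x).
Answer: exp(x) + sin(4*x).


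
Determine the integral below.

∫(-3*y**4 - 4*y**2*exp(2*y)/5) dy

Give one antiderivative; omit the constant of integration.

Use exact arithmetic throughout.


Answer: -3*y**5/5 - 2*y**2*exp(2*y)/5 + 2*y*exp(2*y)/5 - exp(2*y)/5.


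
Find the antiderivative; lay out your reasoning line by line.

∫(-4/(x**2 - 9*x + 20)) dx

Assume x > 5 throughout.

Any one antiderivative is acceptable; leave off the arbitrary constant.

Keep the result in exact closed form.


Step 1. Decompose ∫(-4/(x**2 - 9*x + 20)) dx by partial fractions, -4/(x**2 - 9*x + 20) = 4/(x - 4) - 4/(x - 5): now ∫(-4/(x - 5)) dx + ∫(4/(x - 4)) dx.
Step 2. Evaluate the standard form [assuming x > 4]: now 4*log(x - 4) + ∫(-4/(x - 5)) dx.
Step 3. Evaluate the standard form [assuming x > 5]: now -4*log(x - 5) + 4*log(x - 4).
Answer: -4*log(x - 5) + 4*log(x - 4).


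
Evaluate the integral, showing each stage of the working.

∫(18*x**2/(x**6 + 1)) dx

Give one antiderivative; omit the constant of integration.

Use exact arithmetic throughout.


Step 1. Substitute u = x**3, turning ∫(18*x**2/(x**6 + 1)) dx into ∫(6/(u**2 + 1)) du: now ∫(6/(u**2 + 1)) du.
Step 2. Evaluate the standard form: now 6*atan(u).
Step 3. Substitute back u = x**3: now 6*atan(x**3).
Answer: 6*atan(x**3).


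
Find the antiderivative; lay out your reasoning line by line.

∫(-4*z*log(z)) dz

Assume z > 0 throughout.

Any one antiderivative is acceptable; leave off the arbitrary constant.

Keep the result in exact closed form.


Step 1. Integrate ∫(-4*z*log(z)) dz by parts with u = log(z), dv = (-4*z) dz, so v = -2*z**2 [assuming z > 0]: now -2*z**2*log(z) + ∫(2*z) dz.
Step 2. Evaluate the standard form: now -2*z**2*log(z) + z**2.
Answer: -2*z**2*log(z) + z**2.


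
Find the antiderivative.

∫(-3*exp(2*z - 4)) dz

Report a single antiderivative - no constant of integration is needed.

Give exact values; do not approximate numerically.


Answer: -3*exp(2*z - 4)/2.


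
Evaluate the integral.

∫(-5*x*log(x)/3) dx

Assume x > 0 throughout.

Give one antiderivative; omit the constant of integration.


Answer: -5*x**2*log(x)/6 + 5*x**2/12.


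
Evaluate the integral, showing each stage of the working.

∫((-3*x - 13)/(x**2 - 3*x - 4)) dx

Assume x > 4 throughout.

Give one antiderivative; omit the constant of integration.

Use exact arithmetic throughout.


Step 1. Decompose ∫((-3*x - 13)/(x**2 - 3*x - 4)) dx by partial fractions, (-3*x - 13)/(x**2 - 3*x - 4) = 2/(x + 1) - 5/(x - 4): now ∫(-5/(x - 4)) dx + ∫(2/(x + 1)) dx.
Step 2. Evaluate the standard form [assuming x > -1]: now 2*log(x + 1) + ∫(-5/(x - 4)) dx.
Step 3. Evaluate the standard form [assuming x > 4]: now -5*log(x - 4) + 2*log(x + 1).
Answer: -5*log(x - 4) + 2*log(x + 1).


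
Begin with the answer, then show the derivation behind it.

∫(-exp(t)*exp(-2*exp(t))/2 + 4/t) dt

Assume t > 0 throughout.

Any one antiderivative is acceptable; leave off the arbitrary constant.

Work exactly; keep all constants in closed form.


The answer is 4*log(t) + exp(-2*exp(t))/4.
Step 1. Rewrite: now ∫(4/t) dt + ∫(-exp(t)*exp(-2*exp(t))/2) dt.
Step 2. Evaluate the standard form [assuming t > 0]: now 4*log(t) + ∫(-exp(t)*exp(-2*exp(t))/2) dt.
Step 3. Substitute u = exp(t), turning ∫(-exp(t)*exp(-2*exp(t))/2) dt into ∫(-exp(-2*u)/2) du: now 4*log(t) + ∫(-exp(-2*u)/2) du.
Step 4. Evaluate the standard form: now 4*log(t) + exp(-2*u)/4.
Step 5. Substitute back u = exp(t): now 4*log(t) + exp(-2*exp(t))/4.
Answer: 4*log(t) + exp(-2*exp(t))/4.


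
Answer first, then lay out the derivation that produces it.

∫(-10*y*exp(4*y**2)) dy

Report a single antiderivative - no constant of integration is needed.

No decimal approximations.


The answer is -5*exp(4*y**2)/4.
Step 1. Substitute u = y**2, turning ∫(-10*y*exp(4*y**2)) dy into ∫(-5*exp(4*u)) du: now ∫(-5*exp(4*u)) du.
Step 2. Evaluate the standard form: now -5*exp(4*u)/4.
Step 3. Substitute back u = y**2: now -5*exp(4*y**2)/4.
Answer: -5*exp(4*y**2)/4.


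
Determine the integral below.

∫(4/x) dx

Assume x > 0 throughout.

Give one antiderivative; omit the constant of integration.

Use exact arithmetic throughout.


Answer: 4*log(x).


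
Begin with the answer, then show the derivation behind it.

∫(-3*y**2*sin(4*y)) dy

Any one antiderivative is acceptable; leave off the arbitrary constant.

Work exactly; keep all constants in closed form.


The answer is 3*y**2*cos(4*y)/4 - 3*y*sin(4*y)/8 - 3*cos(4*y)/32.
Step 1. Integrate ∫(-3*y**2*sin(4*y)) dy by parts with u = y**2, dv = (-3*sin(4*y)) dy, so v = 3*cos(4*y)/4: now 3*y**2*cos(4*y)/4 + ∫(-3*y*cos(4*y)/2) dy.
Step 2. Integrate ∫(-3*y*cos(4*y)/2) dy by parts with u = y, dv = (-3*cos(4*y)/2) dy, so v = -3*sin(4*y)/8: now 3*y**2*cos(4*y)/4 - 3*y*sin(4*y)/8 + ∫(3*sin(4*y)/8) dy.
Step 3. Evaluate the standard form: now 3*y**2*cos(4*y)/4 - 3*y*sin(4*y)/8 - 3*cos(4*y)/32.
Answer: 3*y**2*cos(4*y)/4 - 3*y*sin(4*y)/8 - 3*cos(4*y)/32.


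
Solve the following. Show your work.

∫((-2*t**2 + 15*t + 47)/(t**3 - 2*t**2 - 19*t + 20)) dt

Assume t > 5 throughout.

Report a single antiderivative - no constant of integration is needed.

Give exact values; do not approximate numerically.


Step 1. Decompose ∫((-2*t**2 + 15*t + 47)/(t**3 - 2*t**2 - 19*t + 20)) dt by partial fractions, (-2*t**2 + 15*t + 47)/(t**3 - 2*t**2 - 19*t + 20) = -1/(t + 4) - 3/(t - 1) + 2/(t - 5): now ∫(2/(t - 5)) dt + ∫(-3/(t - 1)) dt + ∫(-1/(t + 4)) dt.
Step 2. Evaluate the standard form [assuming t > -4]: now -log(t + 4) + ∫(2/(t - 5)) dt + ∫(-3/(t - 1)) dt.
Step 3. Evaluate the standard form [assuming t > 5]: now 2*log(t - 5) - log(t + 4) + ∫(-3/(t - 1)) dt.
Step 4. Evaluate the standard form [assuming t > 1]: now 2*log(t - 5) - 3*log(t - 1) - log(t + 4).
Answer: 2*log(t - 5) - 3*log(t - 1) - log(t + 4).


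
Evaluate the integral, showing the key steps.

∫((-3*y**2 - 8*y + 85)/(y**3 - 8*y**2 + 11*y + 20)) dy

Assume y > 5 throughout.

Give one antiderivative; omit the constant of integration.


Step 1. Decompose ∫((-3*y**2 - 8*y + 85)/(y**3 - 8*y**2 + 11*y + 20)) dy by partial fractions, (-3*y**2 - 8*y + 85)/(y**3 - 8*y**2 + 11*y + 20) = 3/(y + 1) - 1/(y - 4) - 5/(y - 5): now ∫(-5/(y - 5)) dy + ∫(-1/(y - 4)) dy + ∫(3/(y + 1)) dy.
Step 2. Evaluate the standard form [assuming y > 4]: now -log(y - 4) + ∫(-5/(y - 5)) dy + ∫(3/(y + 1)) dy.
Step 3. Evaluate the standard form [assuming y > 5]: now -5*log(y - 5) - log(y - 4) + ∫(3/(y + 1)) dy.
Step 4. Evaluate the standard form [assuming y > -1]: now -5*log(y - 5) - log(y - 4) + 3*log(y + 1).
Answer: -5*log(y - 5) - log(y - 4) + 3*log(y + 1).


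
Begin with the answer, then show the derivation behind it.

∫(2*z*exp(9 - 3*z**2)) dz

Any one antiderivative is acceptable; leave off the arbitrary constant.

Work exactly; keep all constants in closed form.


The answer is -exp(9 - 3*z**2)/3.
Step 1. Substitute u = z**2 - 3, turning ∫(2*z*exp(9 - 3*z**2)) dz into ∫(exp(-3*u)) du: now ∫(exp(-3*u)) du.
Step 2. Evaluate the standard form: now -exp(-3*u)/3.
Step 3. Substitute back u = z**2 - 3: now -exp(9 - 3*z**2)/3.
Answer: -exp(9 - 3*z**2)/3.


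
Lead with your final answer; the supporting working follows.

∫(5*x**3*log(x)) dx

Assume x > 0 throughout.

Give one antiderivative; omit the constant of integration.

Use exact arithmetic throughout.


The answer is 5*x**4*log(x)/4 - 5*x**4/16.
Step 1. Integrate ∫(5*x**3*log(x)) dx by parts with u = log(x), dv = (5*x**3) dx, so v = 5*x**4/4 [assuming x > 0]: now 5*x**4*log(x)/4 + ∫(-5*x**3/4) dx.
Step 2. Evaluate the standard form: now 5*x**4*log(x)/4 - 5*x**4/16.
Answer: 5*x**4*log(x)/4 - 5*x**4/16.


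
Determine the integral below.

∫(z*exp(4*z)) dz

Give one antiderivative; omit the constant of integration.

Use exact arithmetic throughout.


Answer: z*exp(4*z)/4 - exp(4*z)/16.


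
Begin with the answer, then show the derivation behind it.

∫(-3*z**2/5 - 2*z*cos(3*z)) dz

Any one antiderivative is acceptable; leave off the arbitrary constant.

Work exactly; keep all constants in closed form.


The answer is -z**3/5 - 2*z*sin(3*z)/3 - 2*cos(3*z)/9.
Step 1. Rewrite: now ∫(-3*z**2/5) dz + ∫(-2*z*cos(3*z)) dz.
Step 2. Evaluate the standard form: now -z**3/5 + ∫(-2*z*cos(3*z)) dz.
Step 3. Integrate ∫(-2*z*cos(3*z)) dz by parts with u = z, dv = (-2*cos(3*z)) dz, so v = -2*sin(3*z)/3: now -z**3/5 - 2*z*sin(3*z)/3 + ∫(2*sin(3*z)/3) dz.
Step 4. Evaluate the standard form: now -z**3/5 - 2*z*sin(3*z)/3 - 2*cos(3*z)/9.
Answer: -z**3/5 - 2*z*sin(3*z)/3 - 2*cos(3*z)/9.


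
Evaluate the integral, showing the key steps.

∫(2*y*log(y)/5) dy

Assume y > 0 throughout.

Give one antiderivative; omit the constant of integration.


Step 1. Integrate ∫(2*y*log(y)/5) dy by parts with u = log(y), dv = (2*y/5) dy, so v = y**2/5 [assuming y > 0]: now y**2*log(y)/5 + ∫(-y/5) dy.
Step 2. Evaluate the standard form: now y**2*log(y)/5 - y**2/10.
Answer: y**2*log(y)/5 - y**2/10.


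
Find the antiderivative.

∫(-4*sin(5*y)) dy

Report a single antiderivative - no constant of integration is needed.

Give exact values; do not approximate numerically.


Answer: 4*cos(5*y)/5.


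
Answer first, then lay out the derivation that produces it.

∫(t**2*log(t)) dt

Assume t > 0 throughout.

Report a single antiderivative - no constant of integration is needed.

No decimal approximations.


The answer is t**3*log(t)/3 - t**3/9.
Step 1. Integrate ∫(t**2*log(t)) dt by parts with u = log(t), dv = (t**2) dt, so v = t**3/3 [assuming t > 0]: now t**3*log(t)/3 + ∫(-t**2/3) dt.
Step 2. Evaluate the standard form: now t**3*log(t)/3 - t**3/9.
Answer: t**3*log(t)/3 - t**3/9.


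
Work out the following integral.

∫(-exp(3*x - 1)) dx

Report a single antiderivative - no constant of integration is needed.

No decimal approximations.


Answer: -exp(3*x - 1)/3.


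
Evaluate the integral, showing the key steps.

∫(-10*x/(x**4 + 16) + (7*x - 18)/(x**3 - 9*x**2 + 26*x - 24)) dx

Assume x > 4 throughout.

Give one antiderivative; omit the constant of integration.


Step 1. Rewrite: now ∫(-10*x/(x**4 + 16)) dx + ∫((7*x - 18)/(x**3 - 9*x**2 + 26*x - 24)) dx.
Step 2. Decompose ∫((7*x - 18)/(x**3 - 9*x**2 + 26*x - 24)) dx by partial fractions, (7*x - 18)/(x**3 - 9*x**2 + 26*x - 24) = -2/(x - 2) - 3/(x - 3) + 5/(x - 4): now ∫(-10*x/(x**4 + 16)) dx + ∫(5/(x - 4)) dx + ∫(-3/(x - 3)) dx + ∫(-2/(x - 2)) dx.
Step 3. Evaluate the standard form [assuming x > 4]: now 5*log(x - 4) + ∫(-10*x/(x**4 + 16)) dx + ∫(-3/(x - 3)) dx + ∫(-2/(x - 2)) dx.
Step 4. Evaluate the standard form [assuming x > 2]: now 5*log(x - 4) - 2*log(x - 2) + ∫(-10*x/(x**4 + 16)) dx + ∫(-3/(x - 3)) dx.
Step 5. Evaluate the standard form [assuming x > 3]: now 5*log(x - 4) - 3*log(x - 3) - 2*log(x - 2) + ∫(-10*x/(x**4 + 16)) dx.
Step 6. Substitute u = x**2, turning ∫(-10*x/(x**4 + 16)) dx into ∫(-5/(u**2 + 16)) du: now 5*log(x - 4) - 3*log(x - 3) - 2*log(x - 2) + ∫(-5/(u**2 + 16)) du.
Step 7. Evaluate the standard form: now 5*log(x - 4) - 3*log(x - 3) - 2*log(x - 2) - 5*atan(u/4)/4.
Step 8. Substitute back u = x**2: now 5*log(x - 4) - 3*log(x - 3) - 2*log(x - 2) - 5*atan(x**2/4)/4.
Answer: 5*log(x - 4) - 3*log(x - 3) - 2*log(x - 2) - 5*atan(x**2/4)/4.


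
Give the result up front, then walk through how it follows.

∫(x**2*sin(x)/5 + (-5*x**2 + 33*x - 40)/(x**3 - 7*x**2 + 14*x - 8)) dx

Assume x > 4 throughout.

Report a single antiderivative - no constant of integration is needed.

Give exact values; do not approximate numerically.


The answer is -x**2*cos(x)/5 + 2*x*sin(x)/5 + 2*log(x - 4) - 3*log(x - 2) - 4*log(x - 1) + 2*cos(x)/5.
Step 1. Rewrite: now ∫(x**2*sin(x)/5) dx + ∫((-5*x**2 + 33*x - 40)/(x**3 - 7*x**2 + 14*x - 8)) dx.
Step 2. Decompose ∫((-5*x**2 + 33*x - 40)/(x**3 - 7*x**2 + 14*x - 8)) dx by partial fractions, (-5*x**2 + 33*x - 40)/(x**3 - 7*x**2 + 14*x - 8) = -4/(x - 1) - 3/(x - 2) + 2/(x - 4): now ∫(x**2*sin(x)/5) dx + ∫(2/(x - 4)) dx + ∫(-3/(x - 2)) dx + ∫(-4/(x - 1)) dx.
Step 3. Evaluate the standard form [assuming x > 2]: now -3*log(x - 2) + ∫(x**2*sin(x)/5) dx + ∫(2/(x - 4)) dx + ∫(-4/(x - 1)) dx.
Step 4. Evaluate the standard form [assuming x > 4]: now 2*log(x - 4) - 3*log(x - 2) + ∫(x**2*sin(x)/5) dx + ∫(-4/(x - 1)) dx.
Step 5. Evaluate the standard form [assuming x > 1]: now 2*log(x - 4) - 3*log(x - 2) - 4*log(x - 1) + ∫(x**2*sin(x)/5) dx.
Step 6. Integrate ∫(x**2*sin(x)/5) dx by parts with u = x**2, dv = (sin(x)/5) dx, so v = -cos(x)/5: now -x**2*cos(x)/5 + 2*log(x - 4) - 3*log(x - 2) - 4*log(x - 1) + ∫(2*x*cos(x)/5) dx.
Step 7. Integrate ∫(2*x*cos(x)/5) dx by parts with u = x, dv = (2*cos(x)/5) dx, so v = 2*sin(x)/5: now -x**2*cos(x)/5 + 2*x*sin(x)/5 + 2*log(x - 4) - 3*log(x - 2) - 4*log(x - 1) + ∫(-2*sin(x)/5) dx.
Step 8. Evaluate the standard form: now -x**2*cos(x)/5 + 2*x*sin(x)/5 + 2*log(x - 4) - 3*log(x - 2) - 4*log(x - 1) + 2*cos(x)/5.
Answer: -x**2*cos(x)/5 + 2*x*sin(x)/5 + 2*log(x - 4) - 3*log(x - 2) - 4*log(x - 1) + 2*cos(x)/5.


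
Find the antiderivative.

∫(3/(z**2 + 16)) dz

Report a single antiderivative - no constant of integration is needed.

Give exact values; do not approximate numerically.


Answer: 3*atan(z/4)/4.


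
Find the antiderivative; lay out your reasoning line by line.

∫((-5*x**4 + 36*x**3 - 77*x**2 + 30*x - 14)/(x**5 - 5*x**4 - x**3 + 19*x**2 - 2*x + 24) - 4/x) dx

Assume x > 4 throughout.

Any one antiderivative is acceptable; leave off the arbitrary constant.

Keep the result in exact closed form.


Step 1. Rewrite: now ∫(-4/x) dx + ∫((-5*x**4 + 36*x**3 - 77*x**2 + 30*x - 14)/(x**5 - 5*x**4 - x**3 + 19*x**2 - 2*x + 24)) dx.
Step 2. Evaluate the standard form [assuming x > 0]: now -4*log(x) + ∫((-5*x**4 + 36*x**3 - 77*x**2 + 30*x - 14)/(x**5 - 5*x**4 - x**3 + 19*x**2 - 2*x + 24)) dx.
Step 3. Decompose ∫((-5*x**4 + 36*x**3 - 77*x**2 + 30*x - 14)/(x**5 - 5*x**4 - x**3 + 19*x**2 - 2*x + 24)) dx by partial fractions, (-5*x**4 + 36*x**3 - 77*x**2 + 30*x - 14)/(x**5 - 5*x**4 - x**3 + 19*x**2 - 2*x + 24) = 2/(x**2 + 1) - 5/(x + 2) + 1/(x - 3) - 1/(x - 4): now -4*log(x) + ∫(-1/(x - 4)) dx + ∫(1/(x - 3)) dx + ∫(-5/(x + 2)) dx + ∫(2/(x**2 + 1)) dx.
Step 4. Evaluate the standard form [assuming x > 4]: now -4*log(x) - log(x - 4) + ∫(1/(x - 3)) dx + ∫(-5/(x + 2)) dx + ∫(2/(x**2 + 1)) dx.
Step 5. Evaluate the standard form [assuming x > -2]: now -4*log(x) - log(x - 4) - 5*log(x + 2) + ∫(1/(x - 3)) dx + ∫(2/(x**2 + 1)) dx.
Step 6. Evaluate the standard form [assuming x > 3]: now -4*log(x) - log(x - 4) + log(x - 3) - 5*log(x + 2) + ∫(2/(x**2 + 1)) dx.
Step 7. Evaluate the standard form: now -4*log(x) - log(x - 4) + log(x - 3) - 5*log(x + 2) + 2*atan(x).
Answer: -4*log(x) - log(x - 4) + log(x - 3) - 5*log(x + 2) + 2*atan(x).


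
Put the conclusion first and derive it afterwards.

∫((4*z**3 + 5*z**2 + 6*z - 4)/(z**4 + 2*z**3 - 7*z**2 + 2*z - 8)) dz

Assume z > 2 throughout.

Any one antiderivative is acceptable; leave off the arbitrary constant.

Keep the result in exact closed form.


The answer is 2*log(z - 2) + 2*log(z + 4) + atan(z).
Step 1. Decompose ∫((4*z**3 + 5*z**2 + 6*z - 4)/(z**4 + 2*z**3 - 7*z**2 + 2*z - 8)) dz by partial fractions, (4*z**3 + 5*z**2 + 6*z - 4)/(z**4 + 2*z**3 - 7*z**2 + 2*z - 8) = 1/(z**2 + 1) + 2/(z + 4) + 2/(z - 2): now ∫(2/(z - 2)) dz + ∫(2/(z + 4)) dz + ∫(1/(z**2 + 1)) dz.
Step 2. Evaluate the standard form [assuming z > 2]: now 2*log(z - 2) + ∫(2/(z + 4)) dz + ∫(1/(z**2 + 1)) dz.
Step 3. Evaluate the standard form [assuming z > -4]: now 2*log(z - 2) + 2*log(z + 4) + ∫(1/(z**2 + 1)) dz.
Step 4. Evaluate the standard form: now 2*log(z - 2) + 2*log(z + 4) + atan(z).
Answer: 2*log(z - 2) + 2*log(z + 4) + atan(z).


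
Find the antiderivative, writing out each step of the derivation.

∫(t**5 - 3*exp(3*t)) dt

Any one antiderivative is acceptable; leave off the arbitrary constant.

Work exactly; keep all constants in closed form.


Step 1. Rewrite: now ∫(t**5) dt + ∫(-3*exp(3*t)) dt.
Step 2. Evaluate the standard form: now t**6/6 + ∫(-3*exp(3*t)) dt.
Step 3. Evaluate the standard form: now t**6/6 - exp(3*t).
Answer: t**6/6 - exp(3*t).


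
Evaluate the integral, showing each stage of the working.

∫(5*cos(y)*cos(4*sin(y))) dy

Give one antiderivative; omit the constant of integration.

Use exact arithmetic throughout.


Step 1. Substitute u = sin(y), turning ∫(5*cos(y)*cos(4*sin(y))) dy into ∫(5*cos(4*u)) du: now ∫(5*cos(4*u)) du.
Step 2. Evaluate the standard form: now 5*sin(4*u)/4.
Step 3. Substitute back u = sin(y): now 5*sin(4*sin(y))/4.
Answer: 5*sin(4*sin(y))/4.


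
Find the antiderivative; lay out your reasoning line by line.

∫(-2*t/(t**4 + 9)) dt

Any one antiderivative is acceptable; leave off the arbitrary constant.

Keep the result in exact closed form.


Step 1. Substitute u = t**2, turning ∫(-2*t/(t**4 + 9)) dt into ∫(-1/(u**2 + 9)) du: now ∫(-1/(u**2 + 9)) du.
Step 2. Evaluate the standard form: now -atan(u/3)/3.
Step 3. Substitute back u = t**2: now -atan(t**2/3)/3.
Answer: -atan(t**2/3)/3.


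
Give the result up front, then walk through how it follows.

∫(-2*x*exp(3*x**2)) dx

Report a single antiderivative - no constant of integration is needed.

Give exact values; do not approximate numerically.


The answer is -exp(3*x**2)/3.
Step 1. Substitute u = x**2, turning ∫(-2*x*exp(3*x**2)) dx into ∫(-exp(3*u)) du: now ∫(-exp(3*u)) du.
Step 2. Evaluate the standard form: now -exp(3*u)/3.
Step 3. Substitute back u = x**2: now -exp(3*x**2)/3.
Answer: -exp(3*x**2)/3.


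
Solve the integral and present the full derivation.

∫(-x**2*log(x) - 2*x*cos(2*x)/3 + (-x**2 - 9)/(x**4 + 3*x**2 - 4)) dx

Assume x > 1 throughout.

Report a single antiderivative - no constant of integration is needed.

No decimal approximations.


Step 1. Rewrite: now ∫(-2*x*cos(2*x)/3) dx + ∫(-x**2*log(x)) dx + ∫((-x**2 - 9)/(x**4 + 3*x**2 - 4)) dx.
Step 2. Decompose ∫((-x**2 - 9)/(x**4 + 3*x**2 - 4)) dx by partial fractions, (-x**2 - 9)/(x**4 + 3*x**2 - 4) = 1/(x**2 + 4) + 1/(x + 1) - 1/(x - 1): now ∫(-2*x*cos(2*x)/3) dx + ∫(-x**2*log(x)) dx + ∫(-1/(x - 1)) dx + ∫(1/(x + 1)) dx + ∫(1/(x**2 + 4)) dx.
Step 3. Evaluate the standard form [assuming x > 1]: now -log(x - 1) + ∫(-2*x*cos(2*x)/3) dx + ∫(-x**2*log(x)) dx + ∫(1/(x + 1)) dx + ∫(1/(x**2 + 4)) dx.
Step 4. Evaluate the standard form [assuming x > -1]: now -log(x - 1) + log(x + 1) + ∫(-2*x*cos(2*x)/3) dx + ∫(-x**2*log(x)) dx + ∫(1/(x**2 + 4)) dx.
Step 5. Evaluate the standard form: now -log(x - 1) + log(x + 1) + atan(x/2)/2 + ∫(-2*x*cos(2*x)/3) dx + ∫(-x**2*log(x)) dx.
Step 6. Integrate ∫(-2*x*cos(2*x)/3) dx by parts with u = x, dv = (-2*cos(2*x)/3) dx, so v = -sin(2*x)/3: now -x*sin(2*x)/3 - log(x - 1) + log(x + 1) + atan(x/2)/2 + ∫(-x**2*log(x)) dx + ∫(sin(2*x)/3) dx.
Step 7. Evaluate the standard form: now -x*sin(2*x)/3 - log(x - 1) + log(x + 1) - cos(2*x)/6 + atan(x/2)/2 + ∫(-x**2*log(x)) dx.
Step 8. Integrate ∫(-x**2*log(x)) dx by parts with u = log(x), dv = (-x**2) dx, so v = -x**3/3 [assuming x > 0]: now -x**3*log(x)/3 - x*sin(2*x)/3 - log(x - 1) + log(x + 1) - cos(2*x)/6 + atan(x/2)/2 + ∫(x**2/3) dx.
Step 9. Evaluate the standard form: now -x**3*log(x)/3 + x**3/9 - x*sin(2*x)/3 - log(x - 1) + log(x + 1) - cos(2*x)/6 + atan(x/2)/2.
Answer: -x**3*log(x)/3 + x**3/9 - x*sin(2*x)/3 - log(x - 1) + log(x + 1) - cos(2*x)/6 + atan(x/2)/2.


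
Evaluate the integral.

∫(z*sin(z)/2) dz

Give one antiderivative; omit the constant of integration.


Answer: -z*cos(z)/2 + sin(z)/2.


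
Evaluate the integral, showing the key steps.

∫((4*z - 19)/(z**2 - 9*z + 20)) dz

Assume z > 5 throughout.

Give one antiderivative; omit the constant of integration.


Step 1. Decompose ∫((4*z - 19)/(z**2 - 9*z + 20)) dz by partial fractions, (4*z - 19)/(z**2 - 9*z + 20) = 3/(z - 4) + 1/(z - 5): now ∫(1/(z - 5)) dz + ∫(3/(z - 4)) dz.
Step 2. Evaluate the standard form [assuming z > 4]: now 3*log(z - 4) + ∫(1/(z - 5)) dz.
Step 3. Evaluate the standard form [assuming z > 5]: now log(z - 5) + 3*log(z - 4).
Answer: log(z - 5) + 3*log(z - 4).


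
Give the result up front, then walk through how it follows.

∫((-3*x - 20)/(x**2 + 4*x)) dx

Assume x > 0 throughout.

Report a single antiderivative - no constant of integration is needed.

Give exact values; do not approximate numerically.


The answer is -5*log(x) + 2*log(x + 4).
Step 1. Decompose ∫((-3*x - 20)/(x**2 + 4*x)) dx by partial fractions, (-3*x - 20)/(x**2 + 4*x) = 2/(x + 4) - 5/x: now ∫(-5/x) dx + ∫(2/(x + 4)) dx.
Step 2. Evaluate the standard form [assuming x > -4]: now 2*log(x + 4) + ∫(-5/x) dx.
Step 3. Evaluate the standard form [assuming x > 0]: now -5*log(x) + 2*log(x + 4).
Answer: -5*log(x) + 2*log(x + 4).


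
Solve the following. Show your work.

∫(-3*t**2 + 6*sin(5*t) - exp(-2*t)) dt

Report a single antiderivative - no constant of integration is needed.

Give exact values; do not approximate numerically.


Step 1. Rewrite: now ∫(-3*t**2) dt + ∫(-exp(-2*t)) dt + ∫(6*sin(5*t)) dt.
Step 2. Evaluate the standard form: now ∫(-3*t**2) dt + ∫(6*sin(5*t)) dt + exp(-2*t)/2.
Step 3. Evaluate the standard form: now -t**3 + ∫(6*sin(5*t)) dt + exp(-2*t)/2.
Step 4. Evaluate the standard form: now -t**3 - 6*cos(5*t)/5 + exp(-2*t)/2.
Answer: -t**3 - 6*cos(5*t)/5 + exp(-2*t)/2.


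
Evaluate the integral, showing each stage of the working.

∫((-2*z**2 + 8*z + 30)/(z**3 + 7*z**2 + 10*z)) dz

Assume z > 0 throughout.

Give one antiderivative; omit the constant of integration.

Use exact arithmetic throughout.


Step 1. Decompose ∫((-2*z**2 + 8*z + 30)/(z**3 + 7*z**2 + 10*z)) dz by partial fractions, (-2*z**2 + 8*z + 30)/(z**3 + 7*z**2 + 10*z) = -4/(z + 5) - 1/(z + 2) + 3/z: now ∫(3/z) dz + ∫(-1/(z + 2)) dz + ∫(-4/(z + 5)) dz.
Step 2. Evaluate the standard form [assuming z > -5]: now -4*log(z + 5) + ∫(3/z) dz + ∫(-1/(z + 2)) dz.
Step 3. Evaluate the standard form [assuming z > 0]: now 3*log(z) - 4*log(z + 5) + ∫(-1/(z + 2)) dz.
Step 4. Evaluate the standard form [assuming z > -2]: now 3*log(z) - log(z + 2) - 4*log(z + 5).
Answer: 3*log(z) - log(z + 2) - 4*log(z + 5).


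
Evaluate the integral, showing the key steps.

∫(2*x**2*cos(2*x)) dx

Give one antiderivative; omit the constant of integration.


Step 1. Integrate ∫(2*x**2*cos(2*x)) dx by parts with u = x**2, dv = (2*cos(2*x)) dx, so v = sin(2*x): now x**2*sin(2*x) + ∫(-2*x*sin(2*x)) dx.
Step 2. Integrate ∫(-2*x*sin(2*x)) dx by parts with u = x, dv = (-2*sin(2*x)) dx, so v = cos(2*x): now x**2*sin(2*x) + x*cos(2*x) + ∫(-cos(2*x)) dx.
Step 3. Evaluate the standard form: now x**2*sin(2*x) + x*cos(2*x) - sin(2*x)/2.
Answer: x**2*sin(2*x) + x*cos(2*x) - sin(2*x)/2.


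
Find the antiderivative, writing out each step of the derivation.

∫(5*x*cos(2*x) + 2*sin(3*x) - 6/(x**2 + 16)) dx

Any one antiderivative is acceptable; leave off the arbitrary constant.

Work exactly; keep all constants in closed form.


Step 1. Rewrite: now ∫(5*x*cos(2*x)) dx + ∫(-6/(x**2 + 16)) dx + ∫(2*sin(3*x)) dx.
Step 2. Evaluate the standard form: now -3*atan(x/4)/2 + ∫(5*x*cos(2*x)) dx + ∫(2*sin(3*x)) dx.
Step 3. Integrate ∫(5*x*cos(2*x)) dx by parts with u = x, dv = (5*cos(2*x)) dx, so v = 5*sin(2*x)/2: now 5*x*sin(2*x)/2 - 3*atan(x/4)/2 + ∫(-5*sin(2*x)/2) dx + ∫(2*sin(3*x)) dx.
Step 4. Evaluate the standard form: now 5*x*sin(2*x)/2 + 5*cos(2*x)/4 - 3*atan(x/4)/2 + ∫(2*sin(3*x)) dx.
Step 5. Evaluate the standard form: now 5*x*sin(2*x)/2 + 5*cos(2*x)/4 - 2*cos(3*x)/3 - 3*atan(x/4)/2.
Answer: 5*x*sin(2*x)/2 + 5*cos(2*x)/4 - 2*cos(3*x)/3 - 3*atan(x/4)/2.


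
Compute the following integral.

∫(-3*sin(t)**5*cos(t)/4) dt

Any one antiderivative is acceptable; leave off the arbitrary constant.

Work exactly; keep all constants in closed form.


Answer: -sin(t)**6/8.


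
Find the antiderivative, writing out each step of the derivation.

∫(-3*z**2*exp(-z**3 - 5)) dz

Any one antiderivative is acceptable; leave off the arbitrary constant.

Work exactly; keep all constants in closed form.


Step 1. Substitute u = z**3 + 5, turning ∫(-3*z**2*exp(-z**3 - 5)) dz into ∫(-exp(-u)) du: now ∫(-exp(-u)) du.
Step 2. Evaluate the standard form: now exp(-u).
Step 3. Substitute back u = z**3 + 5: now exp(-z**3 - 5).
Answer: exp(-z**3 - 5).


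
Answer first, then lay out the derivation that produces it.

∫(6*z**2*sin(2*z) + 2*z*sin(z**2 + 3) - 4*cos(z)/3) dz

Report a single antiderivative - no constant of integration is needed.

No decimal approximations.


The answer is -3*z**2*cos(2*z) + 3*z*sin(2*z) - 4*sin(z)/3 + 3*cos(2*z)/2 - cos(z**2 + 3).
Step 1. Rewrite: now ∫(2*z*sin(z**2 + 3)) dz + ∫(6*z**2*sin(2*z)) dz + ∫(-4*cos(z)/3) dz.
Step 2. Evaluate the standard form: now -4*sin(z)/3 + ∫(2*z*sin(z**2 + 3)) dz + ∫(6*z**2*sin(2*z)) dz.
Step 3. Substitute u = z**2 + 3, turning ∫(2*z*sin(z**2 + 3)) dz into ∫(sin(u)) du: now -4*sin(z)/3 + ∫(6*z**2*sin(2*z)) dz + ∫(sin(u)) du.
Step 4. Evaluate the standard form: now -4*sin(z)/3 - cos(u) + ∫(6*z**2*sin(2*z)) dz.
Step 5. Substitute back u = z**2 + 3: now -4*sin(z)/3 - cos(z**2 + 3) + ∫(6*z**2*sin(2*z)) dz.
Step 6. Integrate ∫(6*z**2*sin(2*z)) dz by parts with u = z**2, dv = (6*sin(2*z)) dz, so v = -3*cos(2*z): now -3*z**2*cos(2*z) - 4*sin(z)/3 - cos(z**2 + 3) + ∫(6*z*cos(2*z)) dz.
Step 7. Integrate ∫(6*z*cos(2*z)) dz by parts with u = z, dv = (6*cos(2*z)) dz, so v = 3*sin(2*z): now -3*z**2*cos(2*z) + 3*z*sin(2*z) - 4*sin(z)/3 - cos(z**2 + 3) + ∫(-3*sin(2*z)) dz.
Step 8. Evaluate the standard form: now -3*z**2*cos(2*z) + 3*z*sin(2*z) - 4*sin(z)/3 + 3*cos(2*z)/2 - cos(z**2 + 3).
Answer: -3*z**2*cos(2*z) + 3*z*sin(2*z) - 4*sin(z)/3 + 3*cos(2*z)/2 - cos(z**2 + 3).


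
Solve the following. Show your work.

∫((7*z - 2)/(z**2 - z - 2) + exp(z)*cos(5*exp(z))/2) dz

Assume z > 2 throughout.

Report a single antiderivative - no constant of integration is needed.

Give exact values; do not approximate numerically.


Step 1. Rewrite: now ∫((7*z - 2)/(z**2 - z - 2)) dz + ∫(exp(z)*cos(5*exp(z))/2) dz.
Step 2. Substitute u = exp(z), turning ∫(exp(z)*cos(5*exp(z))/2) dz into ∫(cos(5*u)/2) du: now ∫((7*z - 2)/(z**2 - z - 2)) dz + ∫(cos(5*u)/2) du.
Step 3. Evaluate the standard form: now sin(5*u)/10 + ∫((7*z - 2)/(z**2 - z - 2)) dz.
Step 4. Substitute back u = exp(z): now sin(5*exp(z))/10 + ∫((7*z - 2)/(z**2 - z - 2)) dz.
Step 5. Decompose ∫((7*z - 2)/(z**2 - z - 2)) dz by partial fractions, (7*z - 2)/(z**2 - z - 2) = 3/(z + 1) + 4/(z - 2): now sin(5*exp(z))/10 + ∫(4/(z - 2)) dz + ∫(3/(z + 1)) dz.
Step 6. Evaluate the standard form [assuming z > -1]: now 3*log(z + 1) + sin(5*exp(z))/10 + ∫(4/(z - 2)) dz.
Step 7. Evaluate the standard form [assuming z > 2]: now 4*log(z - 2) + 3*log(z + 1) + sin(5*exp(z))/10.
Answer: 4*log(z - 2) + 3*log(z + 1) + sin(5*exp(z))/10.


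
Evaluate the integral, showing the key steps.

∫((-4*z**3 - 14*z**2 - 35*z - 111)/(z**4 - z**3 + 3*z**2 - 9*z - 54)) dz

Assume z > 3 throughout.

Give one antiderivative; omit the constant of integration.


Step 1. Decompose ∫((-4*z**3 - 14*z**2 - 35*z - 111)/(z**4 - z**3 + 3*z**2 - 9*z - 54)) dz by partial fractions, (-4*z**3 - 14*z**2 - 35*z - 111)/(z**4 - z**3 + 3*z**2 - 9*z - 54) = -1/(z**2 + 9) + 1/(z + 2) - 5/(z - 3): now ∫(-5/(z - 3)) dz + ∫(1/(z + 2)) dz + ∫(-1/(z**2 + 9)) dz.
Step 2. Evaluate the standard form [assuming z > -2]: now log(z + 2) + ∫(-5/(z - 3)) dz + ∫(-1/(z**2 + 9)) dz.
Step 3. Evaluate the standard form [assuming z > 3]: now -5*log(z - 3) + log(z + 2) + ∫(-1/(z**2 + 9)) dz.
Step 4. Evaluate the standard form: now -5*log(z - 3) + log(z + 2) - atan(z/3)/3.
Answer: -5*log(z - 3) + log(z + 2) - atan(z/3)/3.


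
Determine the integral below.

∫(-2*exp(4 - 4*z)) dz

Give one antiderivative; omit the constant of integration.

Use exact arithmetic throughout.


Answer: exp(4 - 4*z)/2.


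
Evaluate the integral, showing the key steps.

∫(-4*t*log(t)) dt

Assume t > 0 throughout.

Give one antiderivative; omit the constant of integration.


Step 1. Integrate ∫(-4*t*log(t)) dt by parts with u = log(t), dv = (-4*t) dt, so v = -2*t**2 [assuming t > 0]: now -2*t**2*log(t) + ∫(2*t) dt.
Step 2. Evaluate the standard form: now -2*t**2*log(t) + t**2.
Answer: -2*t**2*log(t) + t**2.


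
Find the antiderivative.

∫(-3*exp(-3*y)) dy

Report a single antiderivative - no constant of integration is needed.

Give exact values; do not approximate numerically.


Answer: exp(-3*y).


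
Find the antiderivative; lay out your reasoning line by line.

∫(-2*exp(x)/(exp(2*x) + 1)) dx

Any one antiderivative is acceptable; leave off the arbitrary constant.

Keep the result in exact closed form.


Step 1. Substitute u = exp(x), turning ∫(-2*exp(x)/(exp(2*x) + 1)) dx into ∫(-2/(u**2 + 1)) du: now ∫(-2/(u**2 + 1)) du.
Step 2. Evaluate the standard form: now -2*atan(u).
Step 3. Substitute back u = exp(x): now -2*atan(exp(x)).
Answer: -2*atan(exp(x)).


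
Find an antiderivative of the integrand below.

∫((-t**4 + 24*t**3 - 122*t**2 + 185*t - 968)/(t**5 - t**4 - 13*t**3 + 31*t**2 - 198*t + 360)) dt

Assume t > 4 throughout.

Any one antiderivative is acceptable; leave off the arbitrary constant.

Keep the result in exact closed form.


Answer: -2*log(t - 4) + 5*log(t - 2) - 4*log(t + 5) + atan(t/3)/3.


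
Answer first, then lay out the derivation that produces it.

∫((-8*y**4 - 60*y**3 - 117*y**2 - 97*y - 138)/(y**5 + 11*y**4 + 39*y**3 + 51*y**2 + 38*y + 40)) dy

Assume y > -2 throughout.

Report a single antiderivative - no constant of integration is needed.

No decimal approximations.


The answer is -2*log(y + 2) - 5*log(y + 4) - log(y + 5) - atan(y).
Step 1. Decompose ∫((-8*y**4 - 60*y**3 - 117*y**2 - 97*y - 138)/(y**5 + 11*y**4 + 39*y**3 + 51*y**2 + 38*y + 40)) dy by partial fractions, (-8*y**4 - 60*y**3 - 117*y**2 - 97*y - 138)/(y**5 + 11*y**4 + 39*y**3 + 51*y**2 + 38*y + 40) = -1/(y**2 + 1) - 1/(y + 5) - 5/(y + 4) - 2/(y + 2): now ∫(-2/(y + 2)) dy + ∫(-5/(y + 4)) dy + ∫(-1/(y + 5)) dy + ∫(-1/(y**2 + 1)) dy.
Step 2. Evaluate the standard form [assuming y > -2]: now -2*log(y + 2) + ∫(-5/(y + 4)) dy + ∫(-1/(y + 5)) dy + ∫(-1/(y**2 + 1)) dy.
Step 3. Evaluate the standard form [assuming y > -5]: now -2*log(y + 2) - log(y + 5) + ∫(-5/(y + 4)) dy + ∫(-1/(y**2 + 1)) dy.
Step 4. Evaluate the standard form [assuming y > -4]: now -2*log(y + 2) - 5*log(y + 4) - log(y + 5) + ∫(-1/(y**2 + 1)) dy.
Step 5. Evaluate the standard form: now -2*log(y + 2) - 5*log(y + 4) - log(y + 5) - atan(y).
Answer: -2*log(y + 2) - 5*log(y + 4) - log(y + 5) - atan(y).


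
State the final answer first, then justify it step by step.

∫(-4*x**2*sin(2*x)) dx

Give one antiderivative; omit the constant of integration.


The answer is 2*x**2*cos(2*x) - 2*x*sin(2*x) - cos(2*x).
Step 1. Integrate ∫(-4*x**2*sin(2*x)) dx by parts with u = x**2, dv = (-4*sin(2*x)) dx, so v = 2*cos(2*x): now 2*x**2*cos(2*x) + ∫(-4*x*cos(2*x)) dx.
Step 2. Integrate ∫(-4*x*cos(2*x)) dx by parts with u = x, dv = (-4*cos(2*x)) dx, so v = -2*sin(2*x): now 2*x**2*cos(2*x) - 2*x*sin(2*x) + ∫(2*sin(2*x)) dx.
Step 3. Evaluate the standard form: now 2*x**2*cos(2*x) - 2*x*sin(2*x) - cos(2*x).
Answer: 2*x**2*cos(2*x) - 2*x*sin(2*x) - cos(2*x).


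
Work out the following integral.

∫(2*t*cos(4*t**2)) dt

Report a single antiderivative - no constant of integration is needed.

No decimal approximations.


Answer: sin(4*t**2)/4.


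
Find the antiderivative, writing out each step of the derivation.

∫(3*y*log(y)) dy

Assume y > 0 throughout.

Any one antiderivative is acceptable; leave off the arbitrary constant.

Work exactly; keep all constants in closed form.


Step 1. Integrate ∫(3*y*log(y)) dy by parts with u = log(y), dv = (3*y) dy, so v = 3*y**2/2 [assuming y > 0]: now 3*y**2*log(y)/2 + ∫(-3*y/2) dy.
Step 2. Evaluate the standard form: now 3*y**2*log(y)/2 - 3*y**2/4.
Answer: 3*y**2*log(y)/2 - 3*y**2/4.


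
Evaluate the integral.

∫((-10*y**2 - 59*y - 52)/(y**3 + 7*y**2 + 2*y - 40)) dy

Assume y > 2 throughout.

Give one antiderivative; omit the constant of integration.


Answer: -5*log(y - 2) - 4*log(y + 4) - log(y + 5).


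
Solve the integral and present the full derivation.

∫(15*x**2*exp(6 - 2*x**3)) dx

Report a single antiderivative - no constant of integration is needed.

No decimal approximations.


Step 1. Substitute u = x**3 - 3, turning ∫(15*x**2*exp(6 - 2*x**3)) dx into ∫(5*exp(-2*u)) du: now ∫(5*exp(-2*u)) du.
Step 2. Evaluate the standard form: now -5*exp(-2*u)/2.
Step 3. Substitute back u = x**3 - 3: now -5*exp(6 - 2*x**3)/2.
Answer: -5*exp(6 - 2*x**3)/2.


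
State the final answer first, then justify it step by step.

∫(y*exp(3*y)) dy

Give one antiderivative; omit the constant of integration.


The answer is y*exp(3*y)/3 - exp(3*y)/9.
Step 1. Integrate ∫(y*exp(3*y)) dy by parts with u = y, dv = (exp(3*y)) dy, so v = exp(3*y)/3: now y*exp(3*y)/3 + ∫(-exp(3*y)/3) dy.
Step 2. Evaluate the standard form: now y*exp(3*y)/3 - exp(3*y)/9.
Answer: y*exp(3*y)/3 - exp(3*y)/9.
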